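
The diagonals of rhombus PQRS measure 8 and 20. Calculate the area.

The diagonals of a rhombus divide it into four right triangles.
Each triangle has legs 8/ 2 = 4 and 20/2 = 10, so each has area (1/2)*4*10 = 20.
Four such triangles give total area = (d1 * d2) / 2 = 80.

80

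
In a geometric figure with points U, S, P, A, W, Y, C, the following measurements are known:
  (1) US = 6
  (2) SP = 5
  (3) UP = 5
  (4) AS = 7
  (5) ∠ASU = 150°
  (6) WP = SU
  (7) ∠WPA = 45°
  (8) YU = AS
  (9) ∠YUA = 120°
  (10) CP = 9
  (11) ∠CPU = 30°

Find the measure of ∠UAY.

From the given relations: YU = AS = 7.
Step 1: By the law of cosines on triangle ASU: AU² = 7² + 6² − 2·7·6·cos(150°) = 157.75, so AU ≈ 12.56.
Step 2: By the law of cosines on triangle AUY: AY² = 12.56² + 7² − 2·12.56·7·cos(120°) = 294.66, so AY ≈ 17.17.
Step 3: By the inverse law of cosines on triangle UAY: cos(∠UAY) = (12.56² + 17.17² − 7²) / (2·12.56·17.17) = 403.41/431.19 = 0.9356, so ∠UAY = 20.68°.

Therefore, the measure of angle ∠UAY = 20.68°.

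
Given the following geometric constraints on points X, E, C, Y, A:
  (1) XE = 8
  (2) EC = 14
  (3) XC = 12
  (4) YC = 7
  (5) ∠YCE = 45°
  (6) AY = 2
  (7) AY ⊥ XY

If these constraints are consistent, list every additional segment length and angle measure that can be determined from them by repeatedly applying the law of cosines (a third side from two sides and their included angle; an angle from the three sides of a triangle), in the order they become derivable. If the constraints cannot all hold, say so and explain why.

The constraints are consistent. Derivable facts, in order:
After 1 step:
- EY ≈ 10.32
- ∠CEX = 58.81°
- ∠CXE = 86.42°
- ∠ECX = 34.77°
After 2 steps:
- ∠CEY = 28.68°
- ∠CYE = 106.32°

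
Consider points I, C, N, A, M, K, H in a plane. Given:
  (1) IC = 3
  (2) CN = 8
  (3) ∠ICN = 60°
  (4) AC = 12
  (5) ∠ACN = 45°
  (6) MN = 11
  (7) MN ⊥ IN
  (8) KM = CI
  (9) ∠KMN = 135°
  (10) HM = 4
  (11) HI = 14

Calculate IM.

Step 1: By the law of cosines on triangle NCI: NI² = 8² + 3² − 2·8·3·cos(60°) = 49, so NI = 7.
Step 2: By the law of cosines on triangle INM: IM² = 7² + 11² − 2·7·11·cos(90°) = 170, so IM = √170.

Therefore, the length of IM = √170.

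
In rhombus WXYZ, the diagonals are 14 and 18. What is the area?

Area of a rhombus = (d1 * d2) / 2
Area = (14 * 18) / 2
Area = 252 / 2
Area = 126

126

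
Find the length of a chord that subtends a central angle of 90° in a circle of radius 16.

Drop a perpendicular from the center to the chord, bisecting both the chord and the central angle.
Each half-chord = r sin(θ/2) = 16 sin(45°).
The full chord = 2 × 16 × sin(45°) = 16*sqrt(2).

16*sqrt(2)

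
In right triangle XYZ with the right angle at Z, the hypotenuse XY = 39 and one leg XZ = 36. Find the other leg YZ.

YZ = sqrt(39^2 - 36^2) = sqrt(225) = 15

15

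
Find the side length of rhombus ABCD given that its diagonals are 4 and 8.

Half-diagonals are 2 and 4. side = sqrt(2^2 + 4^2) = sqrt(20) = 2*sqrt(5)

2*sqrt(5)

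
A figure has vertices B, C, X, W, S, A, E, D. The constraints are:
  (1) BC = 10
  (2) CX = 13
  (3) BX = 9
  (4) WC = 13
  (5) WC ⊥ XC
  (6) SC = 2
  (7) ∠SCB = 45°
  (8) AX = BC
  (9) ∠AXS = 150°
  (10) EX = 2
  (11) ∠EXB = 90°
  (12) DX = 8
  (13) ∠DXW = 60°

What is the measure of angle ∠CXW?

Step 1: By the law of cosines on triangle XCW: XW² = 13² + 13² − 2·13·13·cos(90°) = 338, so XW = 13·√2.
Step 2: By the inverse law of cosines on triangle CXW: cos(∠CXW) = (13² + (13·√2)² − 13²) / (2·13·13·√2) = 338/478 = 0.7071, so ∠CXW = 45°.

Therefore, the measure of angle ∠CXW = 45°.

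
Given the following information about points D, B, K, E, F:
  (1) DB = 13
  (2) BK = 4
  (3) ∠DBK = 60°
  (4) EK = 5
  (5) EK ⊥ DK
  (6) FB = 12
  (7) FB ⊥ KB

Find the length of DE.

Step 1: By the law of cosines on triangle DBK: DK² = 13² + 4² − 2·13·4·cos(60°) = 133, so DK = √133.
Step 2: By the law of cosines on triangle DKE: DE² = √133² + 5² − 2·√133·5·cos(90°) = 158, so DE = √158.

Therefore, the length of DE = √158.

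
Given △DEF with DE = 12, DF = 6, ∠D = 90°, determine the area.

Area = (1/2) * DE * DF * sin(D)
Area = (1/2) * 12 * 6 * sin(90°)
Area = (1/2) * 12 * 6 * 1
Area = 36

36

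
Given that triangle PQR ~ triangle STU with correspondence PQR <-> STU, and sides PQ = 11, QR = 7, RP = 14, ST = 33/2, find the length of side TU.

Since the triangles are similar, the ratio of corresponding sides is constant.
Scale factor k = ST / PQ = 33/2 / 11 = 3/2
TU = k * QR = 3/2 * 7 = 21/2

21/2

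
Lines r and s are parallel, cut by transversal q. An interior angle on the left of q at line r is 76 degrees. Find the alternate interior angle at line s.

Alternate interior angles formed by parallel lines and a transversal are equal.
The given angle is 76 degrees.
The alternate interior angle = 76 degrees.

76 degrees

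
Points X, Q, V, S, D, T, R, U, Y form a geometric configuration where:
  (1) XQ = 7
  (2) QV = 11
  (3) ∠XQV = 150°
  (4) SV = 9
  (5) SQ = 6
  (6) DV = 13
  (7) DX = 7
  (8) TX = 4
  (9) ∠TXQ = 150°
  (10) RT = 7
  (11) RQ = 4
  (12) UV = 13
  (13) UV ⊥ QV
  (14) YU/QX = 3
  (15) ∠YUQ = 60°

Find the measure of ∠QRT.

Step 1: By the law of cosines on triangle QXT: QT² = 7² + 4² − 2·7·4·cos(150°) = 113.5, so QT ≈ 10.65.
Step 2: By the inverse law of cosines on triangle QRT: cos(∠QRT) = (4² + 7² − 10.65²) / (2·4·7) = -48.5/56 = -0.866, so ∠QRT = 150°.

Therefore, the measure of angle ∠QRT = 150°.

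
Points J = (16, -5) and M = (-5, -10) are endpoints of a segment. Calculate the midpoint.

The midpoint is the average of the coordinates:
x: (16 + -5)/2 = 11/2
y: (-5 + -10)/2 = -15/2
Midpoint = (11/2, -15/2)

(11/2, -15/2)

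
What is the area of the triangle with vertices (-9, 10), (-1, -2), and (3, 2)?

Shoelace: Area = (1/2)|-9(-2-2) + -1(2-10) + 3(10--2)| = (1/2)(80) = 40

40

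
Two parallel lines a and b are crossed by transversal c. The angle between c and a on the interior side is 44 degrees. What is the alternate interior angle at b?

Alternate interior angles lie on opposite sides of the transversal, between the parallel lines.
By the alternate interior angle theorem, they are equal: 44 degrees.

44 degrees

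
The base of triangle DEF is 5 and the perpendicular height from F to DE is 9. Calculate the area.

Area = (1/2) * base * height
Area = (1/2) * 5 * 9
Area = 45/2

45/2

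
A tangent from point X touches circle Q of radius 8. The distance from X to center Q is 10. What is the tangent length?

tangent = √(d² - r²) = √(10² - 8²) = √(100 - 64) = √36 = 6

6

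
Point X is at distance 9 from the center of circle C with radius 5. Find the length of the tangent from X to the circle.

tangent = √(d² - r²) = √(9² - 5²) = √(81 - 25) = √56 = 2*sqrt(14)

2*sqrt(14)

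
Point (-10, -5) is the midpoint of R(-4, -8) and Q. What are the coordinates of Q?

Using the midpoint formula: M = ((x1 + x2)/2, (y1 + y2)/2)
We know M = (-10, -5) and R = (-4, -8)
For x: -10 = (-4 + x2)/2, so x2 = 2*-10 - -4 = -16
For y: -5 = (-8 + y2)/2, so y2 = 2*-5 - -8 = -2
Q = (-16, -2)

(-16, -2)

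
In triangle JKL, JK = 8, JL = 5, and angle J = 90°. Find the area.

Area = (1/2)(8)(5) sin(90°) = (1/2)(8)(5)(1) = 20

20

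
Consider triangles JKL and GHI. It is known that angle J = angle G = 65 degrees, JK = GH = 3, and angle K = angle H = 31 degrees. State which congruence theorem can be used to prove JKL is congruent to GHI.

The given information matches ASA: Two pairs of corresponding angles and the included side are equal (Angle-Side-Angle).

ASA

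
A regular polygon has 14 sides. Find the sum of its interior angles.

The sum of interior angles of an n-sided polygon is (n - 2) * 180.
For n = 14: (14 - 2) * 180 = 12 * 180 = 2160 degrees.

2160 degrees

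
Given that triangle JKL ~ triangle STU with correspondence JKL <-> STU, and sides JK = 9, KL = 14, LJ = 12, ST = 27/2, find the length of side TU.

Since the triangles are similar, the ratio of corresponding sides is constant.
Scale factor k = ST / JK = 27/2 / 9 = 3/2
TU = k * KL = 3/2 * 14 = 21

21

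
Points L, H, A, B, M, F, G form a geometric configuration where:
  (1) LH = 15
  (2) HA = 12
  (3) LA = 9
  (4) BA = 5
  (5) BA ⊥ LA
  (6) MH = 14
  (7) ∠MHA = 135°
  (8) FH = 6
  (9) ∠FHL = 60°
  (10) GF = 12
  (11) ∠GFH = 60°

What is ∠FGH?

Step 1: By the law of cosines on triangle GFH: GH² = 12² + 6² − 2·12·6·cos(60°) = 108, so GH = 6·√3.
Step 2: By the inverse law of cosines on triangle FGH: cos(∠FGH) = (12² + (6·√3)² − 6²) / (2·12·6·√3) = 216/249.42 = 0.866, so ∠FGH = 30°.

Therefore, the measure of angle ∠FGH = 30°.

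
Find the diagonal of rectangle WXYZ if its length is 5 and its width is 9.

d = sqrt(5^2 + 9^2) = sqrt(106)

sqrt(106)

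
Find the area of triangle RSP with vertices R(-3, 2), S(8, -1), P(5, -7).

Shoelace: Area = (1/2)|-3(-1--7) + 8(-7-2) + 5(2--1)| = (1/2)(75) = 75/2

75/2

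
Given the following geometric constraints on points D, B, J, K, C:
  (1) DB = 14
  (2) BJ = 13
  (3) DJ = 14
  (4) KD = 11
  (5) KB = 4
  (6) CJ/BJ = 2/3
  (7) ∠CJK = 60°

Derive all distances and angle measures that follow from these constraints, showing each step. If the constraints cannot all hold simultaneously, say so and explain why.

The constraints are consistent.

From the given relations:
  CJ = 2/3·BJ = 2/3·13 ≈ 8.67

Step 1: From DB = 14, DJ = 14, BJ = 13, by the inverse law of cosines:
  cos(∠BDJ) = (DB² + DJ² - BJ²) / (2·DB·DJ)
  ∠BDJ = 55.33°

Step 2: From DB = 14, DK = 11, BK = 4, by the inverse law of cosines:
  cos(∠BDK) = (DB² + DK² - BK²) / (2·DB·DK)
  ∠BDK = 12.24°

Step 3: From BD = 14, BJ = 13, DJ = 14, by the inverse law of cosines:
  cos(∠DBJ) = (BD² + BJ² - DJ²) / (2·BD·BJ)
  ∠DBJ = 62.34°

Step 4: From BD = 14, BK = 4, DK = 11, by the inverse law of cosines:
  cos(∠DBK) = (BD² + BK² - DK²) / (2·BD·BK)
  ∠DBK = 35.66°

Step 5: From JB = 13, JD = 14, BD = 14, by the inverse law of cosines:
  cos(∠BJD) = (JB² + JD² - BD²) / (2·JB·JD)
  ∠BJD = 62.34°

Step 6: From KB = 4, KD = 11, BD = 14, by the inverse law of cosines:
  cos(∠BKD) = (KB² + KD² - BD²) / (2·KB·KD)
  ∠BKD = 132.1°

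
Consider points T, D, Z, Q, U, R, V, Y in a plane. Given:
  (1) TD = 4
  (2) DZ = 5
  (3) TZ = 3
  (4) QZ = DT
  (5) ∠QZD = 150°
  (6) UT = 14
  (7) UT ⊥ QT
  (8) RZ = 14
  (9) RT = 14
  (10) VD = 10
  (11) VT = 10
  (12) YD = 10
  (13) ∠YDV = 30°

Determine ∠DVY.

Step 1: By the law of cosines on triangle VDY: VY² = 10² + 10² − 2·10·10·cos(30°) = 26.79, so VY ≈ 5.18.
Step 2: By the inverse law of cosines on triangle DVY: cos(∠DVY) = (10² + 5.18² − 10²) / (2·10·5.18) = 26.79/103.53 = 0.2588, so ∠DVY = 75°.

Therefore, the measure of angle ∠DVY = 75°.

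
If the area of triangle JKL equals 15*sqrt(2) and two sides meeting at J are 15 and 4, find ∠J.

sin(C) = 2 * 15*sqrt(2) / (15 * 4) = sqrt(2)/2, so C = arcsin(sqrt(2)/2) = 45°.
Since sin(180° - C) = sin(C), the obtuse angle 135° gives the same area, so C = 45° or C = 135°.

45° or 135°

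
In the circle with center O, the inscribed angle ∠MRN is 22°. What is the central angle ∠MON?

Central angle = 2 × 22° = 44° (inscribed angle theorem).

44°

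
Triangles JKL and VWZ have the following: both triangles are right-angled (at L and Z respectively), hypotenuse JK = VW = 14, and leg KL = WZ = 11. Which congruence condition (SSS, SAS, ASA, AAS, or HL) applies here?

The given information provides:
both triangles are right-angled (at L and Z respectively), hypotenuse JK = VW = 14, and leg KL = WZ = 11
This matches the HL congruence theorem.
The hypotenuse and one leg of two right triangles are equal (Hypotenuse-Leg).

HL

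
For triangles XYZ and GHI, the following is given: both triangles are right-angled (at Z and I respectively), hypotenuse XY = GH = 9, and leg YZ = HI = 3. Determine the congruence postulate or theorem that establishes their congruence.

Consider the given information: both triangles are right-angled (at Z and I respectively), hypotenuse XY = GH = 9, and leg YZ = HI = 3
This is not ASA or AAS: ASA requires two angles and the side between them. AAS requires two angles and a non-included side.
The correct criterion is HL. The hypotenuse and one leg of two right triangles are equal (Hypotenuse-Leg).

HL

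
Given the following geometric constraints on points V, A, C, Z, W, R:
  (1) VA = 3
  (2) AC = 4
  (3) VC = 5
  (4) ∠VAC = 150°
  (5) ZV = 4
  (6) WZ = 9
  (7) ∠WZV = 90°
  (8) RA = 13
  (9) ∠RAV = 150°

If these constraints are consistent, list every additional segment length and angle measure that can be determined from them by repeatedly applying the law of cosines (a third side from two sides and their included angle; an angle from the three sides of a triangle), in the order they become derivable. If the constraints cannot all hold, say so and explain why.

These constraints are not satisfiable: (1), (2) and (3) fix all three sides of triangle VAC, so by the law of cosines cos(∠VAC) = (3² + 4² − 5²) / (2·3·4) = 0.0000, i.e. ∠VAC ≈ 90°, which contradicts (4) ∠VAC = 150°. No planar figure meets all of them, so nothing further can be derived.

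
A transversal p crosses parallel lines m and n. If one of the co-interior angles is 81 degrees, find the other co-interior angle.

Co-interior angles sum to 180: 180 - 81 = 99 degrees.

99 degrees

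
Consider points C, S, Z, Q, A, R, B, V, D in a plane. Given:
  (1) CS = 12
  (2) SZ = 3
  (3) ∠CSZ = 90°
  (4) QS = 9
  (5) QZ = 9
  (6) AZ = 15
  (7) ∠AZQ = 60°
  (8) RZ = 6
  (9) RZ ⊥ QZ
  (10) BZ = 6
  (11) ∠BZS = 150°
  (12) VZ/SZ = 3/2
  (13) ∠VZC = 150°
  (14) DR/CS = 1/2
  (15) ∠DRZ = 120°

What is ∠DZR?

From the given relations: DR = 1/2·CS = 1/2·12 = 6.
Step 1: By the law of cosines on triangle ZRD: ZD² = 6² + 6² − 2·6·6·cos(120°) = 108, so ZD = 6·√3.
Step 2: By the inverse law of cosines on triangle DZR: cos(∠DZR) = ((6·√3)² + 6² − 6²) / (2·6·√3·6) = 108/124.71 = 0.866, so ∠DZR = 30°.

Therefore, the measure of angle ∠DZR = 30°.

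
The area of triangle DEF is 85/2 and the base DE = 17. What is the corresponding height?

Rearranging the area formula Area = (1/2) * base * height:
height = 2 * Area / base = 2 * 85/2 / 17 = 5.

5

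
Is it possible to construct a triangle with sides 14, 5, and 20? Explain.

Check the triangle inequality: 14 + 5 = 19 ≤ 20.
Since the sum of two sides does not exceed the third, no triangle can be formed.

No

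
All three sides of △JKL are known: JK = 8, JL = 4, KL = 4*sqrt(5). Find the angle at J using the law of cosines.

cos(J) = (8² + 4² - (4*sqrt(5))²) / (2 × 8 × 4) = 0, so J = arccos(0) = 90°.

90°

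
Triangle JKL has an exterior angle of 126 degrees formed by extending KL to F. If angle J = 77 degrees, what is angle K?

angle K = 126 - 77 = 49 degrees (exterior angle theorem).

49 degrees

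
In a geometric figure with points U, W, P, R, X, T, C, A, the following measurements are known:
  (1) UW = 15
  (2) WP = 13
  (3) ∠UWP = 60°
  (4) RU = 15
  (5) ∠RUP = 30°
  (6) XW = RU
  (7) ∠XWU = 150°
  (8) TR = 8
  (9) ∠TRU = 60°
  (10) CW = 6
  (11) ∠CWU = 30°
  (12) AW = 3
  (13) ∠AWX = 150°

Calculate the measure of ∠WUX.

From the given relations: XW = RU = 15.
Step 1: By the law of cosines on triangle UWX: UX² = 15² + 15² − 2·15·15·cos(150°) = 839.71, so UX ≈ 28.98.
Step 2: By the inverse law of cosines on triangle WUX: cos(∠WUX) = (15² + 28.98² − 15²) / (2·15·28.98) = 839.71/869.33 = 0.9659, so ∠WUX = 15°.

Therefore, the measure of angle ∠WUX = 15°.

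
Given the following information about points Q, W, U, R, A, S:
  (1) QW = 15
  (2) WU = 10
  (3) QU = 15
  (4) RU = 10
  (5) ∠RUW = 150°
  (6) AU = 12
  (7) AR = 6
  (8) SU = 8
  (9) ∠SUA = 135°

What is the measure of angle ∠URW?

Step 1: By the law of cosines on triangle RUW: RW² = 10² + 10² − 2·10·10·cos(150°) = 373.21, so RW ≈ 19.32.
Step 2: By the inverse law of cosines on triangle URW: cos(∠URW) = (10² + 19.32² − 10²) / (2·10·19.32) = 373.21/386.37 = 0.9659, so ∠URW = 15°.

Therefore, the measure of angle ∠URW = 15°.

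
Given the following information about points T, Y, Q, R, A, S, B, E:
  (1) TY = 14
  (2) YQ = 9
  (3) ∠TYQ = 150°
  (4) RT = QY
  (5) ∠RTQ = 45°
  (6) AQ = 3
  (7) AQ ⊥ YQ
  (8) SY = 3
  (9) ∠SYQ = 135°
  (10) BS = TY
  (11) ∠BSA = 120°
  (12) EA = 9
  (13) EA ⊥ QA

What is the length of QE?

Step 1: By the law of cosines on triangle QAE: QE² = 3² + 9² − 2·3·9·cos(90°) = 90, so QE = 3·√10.

Therefore, the length of QE = 3·√10.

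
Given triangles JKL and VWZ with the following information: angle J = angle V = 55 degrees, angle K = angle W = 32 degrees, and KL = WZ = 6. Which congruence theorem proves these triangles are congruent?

The given information matches AAS: Two pairs of corresponding angles and a non-included side are equal (Angle-Angle-Side).

AAS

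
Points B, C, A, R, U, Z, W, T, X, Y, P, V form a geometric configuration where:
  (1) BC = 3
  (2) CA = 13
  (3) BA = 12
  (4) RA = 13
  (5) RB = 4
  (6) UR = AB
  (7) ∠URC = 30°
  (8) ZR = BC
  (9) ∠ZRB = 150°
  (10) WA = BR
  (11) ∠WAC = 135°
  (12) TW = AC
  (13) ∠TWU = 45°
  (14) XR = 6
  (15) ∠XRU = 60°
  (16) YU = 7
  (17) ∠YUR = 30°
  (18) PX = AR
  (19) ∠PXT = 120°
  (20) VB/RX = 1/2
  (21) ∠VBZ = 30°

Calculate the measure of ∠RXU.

From the given relations: UR = AB = 12.
Step 1: By the law of cosines on triangle XRU: XU² = 6² + 12² − 2·6·12·cos(60°) = 108, so XU = 6·√3.
Step 2: By the inverse law of cosines on triangle RXU: cos(∠RXU) = (6² + (6·√3)² − 12²) / (2·6·6·√3) = 0/124.71 = 0, so ∠RXU = 90°.

Therefore, the measure of angle ∠RXU = 90°.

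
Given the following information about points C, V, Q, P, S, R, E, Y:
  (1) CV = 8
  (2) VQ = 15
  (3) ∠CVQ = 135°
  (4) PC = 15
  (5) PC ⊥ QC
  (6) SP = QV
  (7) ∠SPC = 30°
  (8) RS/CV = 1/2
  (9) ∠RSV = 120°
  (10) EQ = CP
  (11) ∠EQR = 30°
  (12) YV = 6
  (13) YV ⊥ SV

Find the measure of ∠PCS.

From the given relations: SP = QV = 15.
Step 1: By the law of cosines on triangle CPS: CS² = 15² + 15² − 2·15·15·cos(30°) = 60.29, so CS ≈ 7.76.
Step 2: By the inverse law of cosines on triangle PCS: cos(∠PCS) = (15² + 7.76² − 15²) / (2·15·7.76) = 60.29/232.94 = 0.2588, so ∠PCS = 75°.

Therefore, the measure of angle ∠PCS = 75°.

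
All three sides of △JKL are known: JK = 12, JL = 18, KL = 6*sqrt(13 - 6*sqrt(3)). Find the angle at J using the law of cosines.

cos(J) = (12² + 18² - (6*sqrt(13 - 6*sqrt(3)))²) / (2 × 12 × 18) = sqrt(3)/2, so J = arccos(sqrt(3)/2) = 30°.

30°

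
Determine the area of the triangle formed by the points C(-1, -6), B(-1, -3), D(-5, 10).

Shoelace: Area = (1/2)|-1(-3-10) + -1(10--6) + -5(-6--3)| = (1/2)(12) = 6

6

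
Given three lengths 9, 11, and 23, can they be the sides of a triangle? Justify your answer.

No.
The triangle inequality is violated: 9 + 11 = 20 ≤ 23.
These lengths cannot form a triangle.

No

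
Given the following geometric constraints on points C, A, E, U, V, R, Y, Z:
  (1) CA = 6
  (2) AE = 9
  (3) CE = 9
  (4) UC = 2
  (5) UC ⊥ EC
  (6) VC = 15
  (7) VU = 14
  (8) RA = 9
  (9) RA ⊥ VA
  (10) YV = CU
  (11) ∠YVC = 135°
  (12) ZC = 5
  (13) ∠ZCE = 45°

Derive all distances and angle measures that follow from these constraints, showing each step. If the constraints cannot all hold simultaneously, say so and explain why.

The constraints are consistent.

From the given relations:
  YV = CU = 2

Step 1: From CV = 15, VY = 2, and ∠CVY = 135°, by the law of cosines:
  CY² = CV² + VY² - 2·CV·VY·cos(135°) = 225 + 4 + 42.43 = 271.4
  CY ≈ 16.48

Step 2: From EC = 9, CU = 2, and ∠ECU = 90°, by the law of cosines:
  EU² = EC² + CU² - 2·EC·CU·cos(90°) = 81 + 4 - 0 = 85
  EU = √85

Step 3: From EC = 9, CZ = 5, and ∠ECZ = 45°, by the law of cosines:
  EZ² = EC² + CZ² - 2·EC·CZ·cos(45°) = 81 + 25 - 63.64 = 42.36
  EZ ≈ 6.51

Step 4: From CA = 6, CE = 9, AE = 9, by the inverse law of cosines:
  cos(∠ACE) = (CA² + CE² - AE²) / (2·CA·CE)
  ∠ACE = 70.53°

Step 5: From CU = 2, CV = 15, UV = 14, by the inverse law of cosines:
  cos(∠UCV) = (CU² + CV² - UV²) / (2·CU·CV)
  ∠UCV = 56.63°

Step 6: From AC = 6, AE = 9, CE = 9, by the inverse law of cosines:
  cos(∠CAE) = (AC² + AE² - CE²) / (2·AC·AE)
  ∠CAE = 70.53°

Step 7: From EA = 9, EC = 9, AC = 6, by the inverse law of cosines:
  cos(∠AEC) = (EA² + EC² - AC²) / (2·EA·EC)
  ∠AEC = 38.94°

Step 8: From UC = 2, UV = 14, CV = 15, by the inverse law of cosines:
  cos(∠CUV) = (UC² + UV² - CV²) / (2·UC·UV)
  ∠CUV = 116.51°

Step 9: From VC = 15, VU = 14, CU = 2, by the inverse law of cosines:
  cos(∠CVU) = (VC² + VU² - CU²) / (2·VC·VU)
  ∠CVU = 6.85°

Step 10: From CV = 15, CY = 16.48, VY = 2, by the inverse law of cosines:
  cos(∠VCY) = (CV² + CY² - VY²) / (2·CV·CY)
  ∠VCY = 4.92°

Step 11: From EC = 9, EU = √85, CU = 2, by the inverse law of cosines:
  cos(∠CEU) = (EC² + EU² - CU²) / (2·EC·EU)
  ∠CEU = 12.53°

Step 12: From EC = 9, EZ = 6.51, CZ = 5, by the inverse law of cosines:
  cos(∠CEZ) = (EC² + EZ² - CZ²) / (2·EC·EZ)
  ∠CEZ = 32.9°

Step 13: From UC = 2, UE = √85, CE = 9, by the inverse law of cosines:
  cos(∠CUE) = (UC² + UE² - CE²) / (2·UC·UE)
  ∠CUE = 77.47°

Step 14: From YC = 16.48, YV = 2, CV = 15, by the inverse law of cosines:
  cos(∠CYV) = (YC² + YV² - CV²) / (2·YC·YV)
  ∠CYV = 40.08°

Step 15: From ZC = 5, ZE = 6.51, CE = 9, by the inverse law of cosines:
  cos(∠CZE) = (ZC² + ZE² - CE²) / (2·ZC·ZE)
  ∠CZE = 102.1°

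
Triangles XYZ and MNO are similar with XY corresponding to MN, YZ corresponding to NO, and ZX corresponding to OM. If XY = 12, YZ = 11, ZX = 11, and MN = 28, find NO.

Since the triangles are similar, the ratio of corresponding sides is constant.
Scale factor k = MN / XY = 28 / 12 = 7/3
NO = k * YZ = 7/3 * 11 = 77/3

77/3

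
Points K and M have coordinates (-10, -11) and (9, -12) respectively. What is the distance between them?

The horizontal distance is |9 - -10| = 19 and the vertical distance is |-12 - -11| = 1.
By the Pythagorean theorem, d = sqrt(19^2 + 1^2) = sqrt(362).

sqrt(362)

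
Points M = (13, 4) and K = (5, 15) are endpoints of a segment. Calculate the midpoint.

The midpoint is the average of the coordinates:
x: (13 + 5)/2 = 9
y: (4 + 15)/2 = 19/2
Midpoint = (9, 19/2)

(9, 19/2)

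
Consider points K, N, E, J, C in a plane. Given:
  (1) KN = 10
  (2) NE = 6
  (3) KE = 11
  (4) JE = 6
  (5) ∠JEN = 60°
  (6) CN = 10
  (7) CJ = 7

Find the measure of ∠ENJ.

Step 1: By the law of cosines on triangle NEJ: NJ² = 6² + 6² − 2·6·6·cos(60°) = 36, so NJ = 6.
Step 2: By the inverse law of cosines on triangle ENJ: cos(∠ENJ) = (6² + 6² − 6²) / (2·6·6) = 36/72 = 0.5, so ∠ENJ = 60°.

Therefore, the measure of angle ∠ENJ = 60°.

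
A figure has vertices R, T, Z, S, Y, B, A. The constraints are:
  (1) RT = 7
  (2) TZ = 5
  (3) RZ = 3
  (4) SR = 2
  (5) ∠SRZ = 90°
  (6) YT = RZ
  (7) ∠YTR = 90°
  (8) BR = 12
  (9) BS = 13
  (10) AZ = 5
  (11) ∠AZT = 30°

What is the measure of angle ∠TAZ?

Step 1: By the law of cosines on triangle AZT: AT² = 5² + 5² − 2·5·5·cos(30°) = 6.7, so AT ≈ 2.59.
Step 2: By the inverse law of cosines on triangle TAZ: cos(∠TAZ) = (2.59² + 5² − 5²) / (2·2.59·5) = 6.7/25.88 = 0.2588, so ∠TAZ = 75°.

Therefore, the measure of angle ∠TAZ = 75°.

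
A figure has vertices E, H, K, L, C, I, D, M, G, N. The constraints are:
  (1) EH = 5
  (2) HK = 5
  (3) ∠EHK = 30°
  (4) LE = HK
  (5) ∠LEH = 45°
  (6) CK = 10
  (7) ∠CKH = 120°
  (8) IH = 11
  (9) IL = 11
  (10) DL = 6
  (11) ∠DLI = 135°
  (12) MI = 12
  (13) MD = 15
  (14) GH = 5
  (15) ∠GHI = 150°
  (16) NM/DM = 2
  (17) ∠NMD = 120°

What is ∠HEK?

Step 1: By the law of cosines on triangle EHK: EK² = 5² + 5² − 2·5·5·cos(30°) = 6.7, so EK ≈ 2.59.
Step 2: By the inverse law of cosines on triangle HEK: cos(∠HEK) = (5² + 2.59² − 5²) / (2·5·2.59) = 6.7/25.88 = 0.2588, so ∠HEK = 75°.

Therefore, the measure of angle ∠HEK = 75°.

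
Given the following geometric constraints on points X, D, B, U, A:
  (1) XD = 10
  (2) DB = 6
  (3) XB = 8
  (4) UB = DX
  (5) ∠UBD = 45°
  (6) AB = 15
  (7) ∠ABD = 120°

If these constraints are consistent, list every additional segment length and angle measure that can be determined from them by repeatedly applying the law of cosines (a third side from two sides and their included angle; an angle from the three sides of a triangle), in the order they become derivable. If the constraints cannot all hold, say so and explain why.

The constraints are consistent. Derivable facts, in order:
After 1 step:
- DA = 3·√39
- DU ≈ 7.15
- ∠BDX = 53.13°
- ∠BXD = 36.87°
- ∠DBX = 90°
After 2 steps:
- ∠ADB = 43.9°
- ∠BAD = 16.1°
- ∠BDU = 98.61°
- ∠BUD = 36.39°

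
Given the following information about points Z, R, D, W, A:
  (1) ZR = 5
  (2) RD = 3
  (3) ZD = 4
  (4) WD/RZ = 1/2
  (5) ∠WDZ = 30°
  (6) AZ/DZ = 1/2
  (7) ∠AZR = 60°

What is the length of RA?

From the given relations: AZ = 1/2·DZ = 1/2·4 = 2.
Step 1: By the law of cosines on triangle RZA: RA² = 5² + 2² − 2·5·2·cos(60°) = 19, so RA = √19.

Therefore, the length of RA = √19.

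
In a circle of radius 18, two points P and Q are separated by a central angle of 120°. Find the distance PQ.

Drop a perpendicular from the center to the chord, bisecting both the chord and the central angle.
Each half-chord = r sin(θ/2) = 18 sin(60°).
The full chord = 2 × 18 × sin(60°) = 18*sqrt(3).

18*sqrt(3)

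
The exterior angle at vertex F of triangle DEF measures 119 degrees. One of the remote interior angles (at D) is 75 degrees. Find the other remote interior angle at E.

angle E = 119 - 75 = 44 degrees (exterior angle theorem).

44 degrees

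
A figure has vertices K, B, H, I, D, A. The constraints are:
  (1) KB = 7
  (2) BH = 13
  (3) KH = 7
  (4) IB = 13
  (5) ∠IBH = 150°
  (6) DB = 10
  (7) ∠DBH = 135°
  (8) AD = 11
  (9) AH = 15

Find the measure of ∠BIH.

Step 1: By the law of cosines on triangle IBH: IH² = 13² + 13² − 2·13·13·cos(150°) = 630.72, so IH ≈ 25.11.
Step 2: By the inverse law of cosines on triangle BIH: cos(∠BIH) = (13² + 25.11² − 13²) / (2·13·25.11) = 630.72/652.97 = 0.9659, so ∠BIH = 15°.

Therefore, the measure of angle ∠BIH = 15°.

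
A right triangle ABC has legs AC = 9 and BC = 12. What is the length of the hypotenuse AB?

By the Pythagorean theorem: AB^2 = AC^2 + BC^2
AB^2 = 9^2 + 12^2 = 81 + 144 = 225
AB = sqrt(225) = 15

15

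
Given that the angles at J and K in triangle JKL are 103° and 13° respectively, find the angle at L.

The interior angles sum to 180°: angle L = 180 - 103 - 13 = 64°.
The triangle is obtuse (angles 103°, 13°, 64°).

64 degrees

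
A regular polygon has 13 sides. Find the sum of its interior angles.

The sum of interior angles of an n-sided polygon is (n - 2) * 180.
For n = 13: (13 - 2) * 180 = 11 * 180 = 1980 degrees.

1980 degrees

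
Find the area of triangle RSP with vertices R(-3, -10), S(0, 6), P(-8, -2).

The Shoelace formula computes the area from vertex coordinates by summing cross products.
For vertices (-3,-10), (0,6), (-8,-2):
Signed sum = -3*6 - 0*-10 + 0*-2 - -8*6 + -8*-10 - -3*-2
= -18 + 48 + 74 = 104
Area = (1/2)|104| = 52.

52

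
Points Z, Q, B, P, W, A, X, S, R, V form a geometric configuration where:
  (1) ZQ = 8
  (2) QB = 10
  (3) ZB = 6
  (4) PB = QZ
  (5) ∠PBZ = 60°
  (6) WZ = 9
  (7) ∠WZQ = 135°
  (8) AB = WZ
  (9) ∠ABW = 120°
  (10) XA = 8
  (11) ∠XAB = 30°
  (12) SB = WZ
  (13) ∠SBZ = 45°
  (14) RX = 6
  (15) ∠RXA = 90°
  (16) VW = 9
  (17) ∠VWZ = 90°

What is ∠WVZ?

Step 1: By the law of cosines on triangle VWZ: VZ² = 9² + 9² − 2·9·9·cos(90°) = 162, so VZ = 9·√2.
Step 2: By the inverse law of cosines on triangle WVZ: cos(∠WVZ) = (9² + (9·√2)² − 9²) / (2·9·9·√2) = 162/229.1 = 0.7071, so ∠WVZ = 45°.

Therefore, the measure of angle ∠WVZ = 45°.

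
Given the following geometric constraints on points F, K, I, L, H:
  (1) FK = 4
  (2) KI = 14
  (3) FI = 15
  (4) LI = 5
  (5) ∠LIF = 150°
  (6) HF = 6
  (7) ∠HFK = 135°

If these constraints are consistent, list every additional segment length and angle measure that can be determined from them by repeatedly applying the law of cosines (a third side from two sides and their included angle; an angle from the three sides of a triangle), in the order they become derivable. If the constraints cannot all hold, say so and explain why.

The constraints are consistent. Derivable facts, in order:
After 1 step:
- FL ≈ 19.49
- KH ≈ 9.27
- ∠FIK = 15.36°
- ∠FKI = 96.67°
- ∠IFK = 67.98°
After 2 steps:
- ∠FHK = 17.76°
- ∠FKH = 27.24°
- ∠FLI = 22.63°
- ∠IFL = 7.37°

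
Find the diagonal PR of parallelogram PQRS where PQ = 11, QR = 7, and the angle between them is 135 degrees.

Law of cosines: d^2 = 11^2 + 7^2 - 2(11)(7)cos(135°) = 77*sqrt(2) + 170, so d = sqrt(77*sqrt(2) + 170).

sqrt(77*sqrt(2) + 170)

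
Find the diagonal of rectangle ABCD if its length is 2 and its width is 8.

Using the Pythagorean theorem:
d² = 2² + 8² = 4 + 64 = 68
d = sqrt(68) = 2*sqrt(17)

2*sqrt(17)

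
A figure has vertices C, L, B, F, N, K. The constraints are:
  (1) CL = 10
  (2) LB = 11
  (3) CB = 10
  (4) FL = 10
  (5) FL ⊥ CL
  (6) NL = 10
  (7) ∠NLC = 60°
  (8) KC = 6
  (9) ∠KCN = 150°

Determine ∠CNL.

Step 1: By the law of cosines on triangle NLC: NC² = 10² + 10² − 2·10·10·cos(60°) = 100, so NC = 10.
Step 2: By the inverse law of cosines on triangle CNL: cos(∠CNL) = (10² + 10² − 10²) / (2·10·10) = 100/200 = 0.5, so ∠CNL = 60°.

Therefore, the measure of angle ∠CNL = 60°.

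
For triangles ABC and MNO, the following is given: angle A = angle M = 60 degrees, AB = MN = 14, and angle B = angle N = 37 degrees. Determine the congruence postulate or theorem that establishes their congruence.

Consider the given information: angle A = angle M = 60 degrees, AB = MN = 14, and angle B = angle N = 37 degrees
This is not SAS or HL: SAS requires two sides and the included angle between them. HL only applies to right triangles with matching hypotenuse and leg.
The correct criterion is ASA. Two pairs of corresponding angles and the included side are equal (Angle-Side-Angle).

ASA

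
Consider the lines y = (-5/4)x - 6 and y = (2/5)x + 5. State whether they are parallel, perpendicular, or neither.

Slope of line 1: m1 = -5/4
Slope of line 2: m2 = 2/5
m1 != m2 (-5/4 != 2/5), so not parallel.
m1 * m2 = (-5/4) * (2/5) = -1/2 != -1, so not perpendicular.
The lines are neither parallel nor perpendicular.

Neither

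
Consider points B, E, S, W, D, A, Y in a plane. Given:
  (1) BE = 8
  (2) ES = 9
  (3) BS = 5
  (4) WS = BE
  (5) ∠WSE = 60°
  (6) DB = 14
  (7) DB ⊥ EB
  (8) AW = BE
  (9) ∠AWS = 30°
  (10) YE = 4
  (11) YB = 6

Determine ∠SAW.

From the given relations: AW = BE = 8; WS = BE = 8.
Step 1: By the law of cosines on triangle AWS: AS² = 8² + 8² − 2·8·8·cos(30°) = 17.15, so AS ≈ 4.14.
Step 2: By the inverse law of cosines on triangle SAW: cos(∠SAW) = (4.14² + 8² − 8²) / (2·4.14·8) = 17.15/66.26 = 0.2588, so ∠SAW = 75°.

Therefore, the measure of angle ∠SAW = 75°.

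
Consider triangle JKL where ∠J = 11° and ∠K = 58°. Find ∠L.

By the triangle angle sum property, the three interior angles of any triangle add up to 180°.
We know angle J = 11° and angle K = 58°, so their sum is 69°.
Therefore angle L = 180° - 69° = 111°.

111 degrees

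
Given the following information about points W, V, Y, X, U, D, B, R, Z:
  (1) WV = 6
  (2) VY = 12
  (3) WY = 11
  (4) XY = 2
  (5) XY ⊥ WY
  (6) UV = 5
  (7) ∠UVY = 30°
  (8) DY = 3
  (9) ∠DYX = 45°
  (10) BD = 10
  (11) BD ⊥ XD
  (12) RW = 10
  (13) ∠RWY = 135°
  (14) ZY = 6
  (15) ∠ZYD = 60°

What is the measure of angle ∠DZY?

Step 1: By the law of cosines on triangle ZYD: ZD² = 6² + 3² − 2·6·3·cos(60°) = 27, so ZD = 3·√3.
Step 2: By the inverse law of cosines on triangle DZY: cos(∠DZY) = ((3·√3)² + 6² − 3²) / (2·3·√3·6) = 54/62.35 = 0.866, so ∠DZY = 30°.

Therefore, the measure of angle ∠DZY = 30°.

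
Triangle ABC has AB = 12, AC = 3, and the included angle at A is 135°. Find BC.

By the law of cosines: BC^2 = AB^2 + AC^2 - 2*AB*AC*cos(A)
BC^2 = 12^2 + 3^2 - 2*12*3*cos(135°)
BC^2 = 144 + 9 - 72*(-sqrt(2)/2)
BC^2 = 36*sqrt(2) + 153
BC = 3*sqrt(4*sqrt(2) + 17)

3*sqrt(4*sqrt(2) + 17)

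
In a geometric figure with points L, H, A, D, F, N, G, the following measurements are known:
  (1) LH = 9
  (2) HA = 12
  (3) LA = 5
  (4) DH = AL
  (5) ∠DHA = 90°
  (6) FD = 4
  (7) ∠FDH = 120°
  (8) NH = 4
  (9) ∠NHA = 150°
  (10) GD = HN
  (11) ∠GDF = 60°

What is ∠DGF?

From the given relations: GD = HN = 4.
Step 1: By the law of cosines on triangle GDF: GF² = 4² + 4² − 2·4·4·cos(60°) = 16, so GF = 4.
Step 2: By the inverse law of cosines on triangle DGF: cos(∠DGF) = (4² + 4² − 4²) / (2·4·4) = 16/32 = 0.5, so ∠DGF = 60°.

Therefore, the measure of angle ∠DGF = 60°.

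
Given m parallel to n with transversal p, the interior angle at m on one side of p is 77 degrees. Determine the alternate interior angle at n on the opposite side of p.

Alternate interior angles formed by parallel lines and a transversal are equal.
The given angle is 77 degrees.
The alternate interior angle = 77 degrees.

77 degrees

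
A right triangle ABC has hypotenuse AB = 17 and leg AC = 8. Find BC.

By the Pythagorean theorem: BC^2 = AB^2 - AC^2
BC^2 = 17^2 - 8^2 = 289 - 64 = 225
BC = sqrt(225) = 15

15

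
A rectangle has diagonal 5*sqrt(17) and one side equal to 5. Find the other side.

Using the Pythagorean theorem: d^2 = a^2 + b^2
b^2 = d^2 - a^2
b^2 = 425 - 25
b^2 = 400
b = sqrt(400) = 20

20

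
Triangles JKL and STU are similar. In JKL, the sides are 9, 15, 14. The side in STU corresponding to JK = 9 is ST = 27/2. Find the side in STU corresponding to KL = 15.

k = 27/2/9 = 3/2. TU = 3/2 * 15 = 45/2.

45/2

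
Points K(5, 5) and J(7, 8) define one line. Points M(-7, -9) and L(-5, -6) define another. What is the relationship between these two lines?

Slope of line 1: m1 = (8 - 5)/(7 - 5) = 3/2 = 3/2
Slope of line 2: m2 = (-6 - -9)/(-5 - -7) = 3/2 = 3/2
Since m1 = m2 = 3/2, the lines are parallel.

Parallel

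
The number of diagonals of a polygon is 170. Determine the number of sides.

Using d = n(n - 3)/2, we solve 170 = n(n - 3)/2.
So n(n - 3) = 340.
Testing n = 20: 20 * 17 = 340 = 340. Correct.
The polygon has 20 sides.

20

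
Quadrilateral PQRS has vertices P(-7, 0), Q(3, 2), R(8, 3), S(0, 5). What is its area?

Shoelace: sum of cross terms = 54, Area = (1/2)|54| = 27

27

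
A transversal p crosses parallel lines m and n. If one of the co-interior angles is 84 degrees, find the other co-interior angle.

Co-interior (same-side interior) angles are between the parallel lines on the same side of the transversal.
Unlike corresponding or alternate interior angles, they are supplementary rather than equal.
So the angle = 180 - 84 = 96 degrees.

96 degrees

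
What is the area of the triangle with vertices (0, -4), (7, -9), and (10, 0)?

Using the Shoelace formula for a triangle:
Area = (1/2)|x0(y1 - y2) + x1(y2 - y0) + x2(y0 - y1)|
Area = (1/2)|0(-9 - 0) + 7(0 - -4) + 10(-4 - -9)|
Area = (1/2)|0 + 28 + 50|
Area = (1/2)|78|
Area = (1/2)(78)
Area = 39

39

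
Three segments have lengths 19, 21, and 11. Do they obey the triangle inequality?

Sort the sides: 11, 19, 21.
It suffices to check that the sum of the two smallest exceeds the largest:
11 + 19 = 30 > 21. ✓
Yes, a valid triangle can be formed.

Yes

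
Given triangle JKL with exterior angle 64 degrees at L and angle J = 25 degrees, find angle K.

The exterior angle theorem states that an exterior angle equals the sum of the two non-adjacent interior angles.
So 64 = 25 + angle K, which gives angle K = 64 - 25 = 39 degrees.

39 degrees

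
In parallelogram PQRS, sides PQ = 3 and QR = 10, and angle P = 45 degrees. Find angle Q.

Consecutive angles are supplementary: angle Q = 180 - 45 = 135 degrees.

135 degrees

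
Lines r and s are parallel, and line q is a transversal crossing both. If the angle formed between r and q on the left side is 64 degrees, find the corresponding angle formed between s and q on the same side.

Corresponding angles formed by parallel lines and a transversal are equal.
The given angle is 64 degrees.
The corresponding angle = 64 degrees.

64 degrees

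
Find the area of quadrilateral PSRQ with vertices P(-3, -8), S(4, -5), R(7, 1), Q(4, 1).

Shoelace: sum of cross terms = 60, Area = (1/2)|60| = 30

30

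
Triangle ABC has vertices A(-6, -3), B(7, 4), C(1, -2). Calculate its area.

Using the Shoelace formula for a triangle:
Area = (1/2)|x0(y1 - y2) + x1(y2 - y0) + x2(y0 - y1)|
Area = (1/2)|-6(4 - -2) + 7(-2 - -3) + 1(-3 - 4)|
Area = (1/2)|-36 + 7 + -7|
Area = (1/2)|-36|
Area = (1/2)(36)
Area = 18

18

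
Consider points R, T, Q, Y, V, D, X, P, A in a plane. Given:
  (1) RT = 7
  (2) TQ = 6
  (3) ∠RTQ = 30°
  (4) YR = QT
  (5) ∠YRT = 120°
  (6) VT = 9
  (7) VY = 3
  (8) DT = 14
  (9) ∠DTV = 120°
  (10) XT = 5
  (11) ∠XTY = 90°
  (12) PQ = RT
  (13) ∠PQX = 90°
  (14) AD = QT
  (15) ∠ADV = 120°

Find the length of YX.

From the given relations: YR = QT = 6.
Step 1: By the law of cosines on triangle YRT: YT² = 6² + 7² − 2·6·7·cos(120°) = 127, so YT = √127.
Step 2: By the law of cosines on triangle YTX: YX² = √127² + 5² − 2·√127·5·cos(90°) = 152, so YX = 2·√38.

Therefore, the length of YX = 2·√38.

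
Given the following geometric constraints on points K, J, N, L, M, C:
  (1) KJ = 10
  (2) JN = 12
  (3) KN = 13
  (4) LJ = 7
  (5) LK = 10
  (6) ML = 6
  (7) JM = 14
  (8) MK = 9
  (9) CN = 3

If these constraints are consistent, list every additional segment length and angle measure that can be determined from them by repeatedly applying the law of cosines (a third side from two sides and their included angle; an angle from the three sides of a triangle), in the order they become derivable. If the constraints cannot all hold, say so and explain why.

These constraints are not satisfiable: by the triangle inequality in triangle LJM, (4) LJ = 7 and (6) ML = 6 force JM ≤ 7 + 6 = 13, but (7) says JM = 14. No planar figure meets all of them, so nothing further can be derived.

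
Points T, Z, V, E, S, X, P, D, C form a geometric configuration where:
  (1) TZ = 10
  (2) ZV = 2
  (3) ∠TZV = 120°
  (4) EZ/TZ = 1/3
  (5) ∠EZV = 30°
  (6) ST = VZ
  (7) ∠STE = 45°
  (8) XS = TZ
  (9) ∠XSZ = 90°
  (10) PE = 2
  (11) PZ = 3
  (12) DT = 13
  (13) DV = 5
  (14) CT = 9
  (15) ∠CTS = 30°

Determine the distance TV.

Step 1: By the law of cosines on triangle TZV: TV² = 10² + 2² − 2·10·2·cos(120°) = 124, so TV = 2·√31.

Therefore, the length of TV = 2·√31.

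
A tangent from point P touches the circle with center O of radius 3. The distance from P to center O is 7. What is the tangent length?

The tangent, radius, and line from the external point to the center form a right triangle.
The right angle is where the tangent meets the radius.
By the Pythagorean theorem: tangent² + 3² = 7²
tangent² = 49 - 9 = 40
tangent = 2*sqrt(10)

2*sqrt(10)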